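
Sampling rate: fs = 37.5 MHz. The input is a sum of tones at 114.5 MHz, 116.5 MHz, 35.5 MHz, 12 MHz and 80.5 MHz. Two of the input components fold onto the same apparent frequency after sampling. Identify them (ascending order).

35.5 MHz, 114.5 MHz

fs/2 = 18.75 MHz.
114.5 MHz mod fs = 2 MHz.
2 MHz ≤ fs/2 = 18.75 MHz, appears at 2 MHz.
116.5 MHz mod fs = 4 MHz.
4 MHz ≤ fs/2 = 18.75 MHz, appears at 4 MHz.
35.5 MHz > fs/2 = 18.75 MHz, folds to fs − 35.5 MHz = 2 MHz.
12 MHz ≤ fs/2 = 18.75 MHz, passes unchanged.
80.5 MHz mod fs = 5.5 MHz.
5.5 MHz ≤ fs/2 = 18.75 MHz, appears at 5.5 MHz.
35.5 MHz and 114.5 MHz both map to 2 MHz.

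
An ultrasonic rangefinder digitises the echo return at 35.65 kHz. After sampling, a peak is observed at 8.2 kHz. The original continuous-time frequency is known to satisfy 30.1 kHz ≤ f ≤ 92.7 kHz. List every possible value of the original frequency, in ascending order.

43.85 kHz, 63.1 kHz, 79.5 kHz

Frequencies that alias to 8.2 kHz are k·fs ± 8.2 kHz for integer k ≥ 0.
k=0: 8.2 kHz.
k=1: 27.45 kHz, 43.85 kHz.
k=2: 63.1 kHz, 79.5 kHz.
k=3: 98.75 kHz, 115.15 kHz.
Within [30.1 kHz, 92.7 kHz]: 43.85 kHz, 63.1 kHz, 79.5 kHz.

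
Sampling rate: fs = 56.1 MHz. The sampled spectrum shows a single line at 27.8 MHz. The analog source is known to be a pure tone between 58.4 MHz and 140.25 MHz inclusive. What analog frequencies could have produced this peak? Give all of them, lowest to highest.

Frequencies that alias to 27.8 MHz are k·fs ± 27.8 MHz for integer k ≥ 0.
k=0: 27.8 MHz.
k=1: 28.3 MHz, 83.9 MHz.
k=2: 84.4 MHz, 140 MHz.
k=3: 140.5 MHz, 196.1 MHz.
Within [58.4 MHz, 140.25 MHz]: 83.9 MHz, 84.4 MHz, 140 MHz.

83.9 MHz, 84.4 MHz, 140 MHz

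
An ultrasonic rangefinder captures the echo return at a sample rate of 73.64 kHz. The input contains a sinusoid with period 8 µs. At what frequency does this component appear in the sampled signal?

22.28 kHz

T = 8 µs → f = 1/T = 125 kHz.
125 kHz mod fs = 51.36 kHz.
51.36 kHz > fs/2 = 36.82 kHz, folds to fs − 51.36 kHz = 22.28 kHz.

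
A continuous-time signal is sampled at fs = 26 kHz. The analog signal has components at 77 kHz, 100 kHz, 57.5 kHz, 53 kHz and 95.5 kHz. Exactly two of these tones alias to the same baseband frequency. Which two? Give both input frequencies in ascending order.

53 kHz, 77 kHz

fs/2 = 13 kHz.
77 kHz mod fs = 25 kHz.
25 kHz > fs/2 = 13 kHz, folds to fs − 25 kHz = 1 kHz.
100 kHz mod fs = 22 kHz.
22 kHz > fs/2 = 13 kHz, folds to fs − 22 kHz = 4 kHz.
57.5 kHz mod fs = 5.5 kHz.
5.5 kHz ≤ fs/2 = 13 kHz, appears at 5.5 kHz.
53 kHz mod fs = 1 kHz.
1 kHz ≤ fs/2 = 13 kHz, appears at 1 kHz.
95.5 kHz mod fs = 17.5 kHz.
17.5 kHz > fs/2 = 13 kHz, folds to fs − 17.5 kHz = 8.5 kHz.
53 kHz and 77 kHz both map to 1 kHz.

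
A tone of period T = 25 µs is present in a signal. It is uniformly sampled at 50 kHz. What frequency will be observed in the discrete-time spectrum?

T = 25 µs → f = 1/T = 40 kHz.
40 kHz > fs/2 = 25 kHz, folds to fs − 40 kHz = 10 kHz.

10 kHz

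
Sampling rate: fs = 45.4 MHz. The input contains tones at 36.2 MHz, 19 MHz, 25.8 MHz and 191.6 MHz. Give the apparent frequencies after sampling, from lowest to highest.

9.2 MHz, 10 MHz, 19 MHz, 19.6 MHz

fs/2 = 22.7 MHz.
36.2 MHz > fs/2 = 22.7 MHz, folds to fs − 36.2 MHz = 9.2 MHz.
19 MHz ≤ fs/2 = 22.7 MHz, passes unchanged.
25.8 MHz > fs/2 = 22.7 MHz, folds to fs − 25.8 MHz = 19.6 MHz.
191.6 MHz mod fs = 10 MHz.
10 MHz ≤ fs/2 = 22.7 MHz, appears at 10 MHz.
Distinct values: {9.2 MHz, 10 MHz, 19 MHz, 19.6 MHz}.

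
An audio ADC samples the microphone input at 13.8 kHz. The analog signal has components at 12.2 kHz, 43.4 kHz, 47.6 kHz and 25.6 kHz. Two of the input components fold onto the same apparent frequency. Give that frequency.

2 kHz

fs/2 = 6.9 kHz.
12.2 kHz > fs/2 = 6.9 kHz, folds to fs − 12.2 kHz = 1.6 kHz.
43.4 kHz mod fs = 2 kHz.
2 kHz ≤ fs/2 = 6.9 kHz, appears at 2 kHz.
47.6 kHz mod fs = 6.2 kHz.
6.2 kHz ≤ fs/2 = 6.9 kHz, appears at 6.2 kHz.
25.6 kHz mod fs = 11.8 kHz.
11.8 kHz > fs/2 = 6.9 kHz, folds to fs − 11.8 kHz = 2 kHz.
25.6 kHz and 43.4 kHz both map to 2 kHz.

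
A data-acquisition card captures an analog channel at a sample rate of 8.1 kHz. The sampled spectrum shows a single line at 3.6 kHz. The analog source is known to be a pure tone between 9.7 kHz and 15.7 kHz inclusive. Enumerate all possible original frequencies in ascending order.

Frequencies that alias to 3.6 kHz are k·fs ± 3.6 kHz for integer k ≥ 0.
k=0: 3.6 kHz.
k=1: 4.5 kHz, 11.7 kHz.
k=2: 12.6 kHz, 19.8 kHz.
k=3: 20.7 kHz, 27.9 kHz.
Within [9.7 kHz, 15.7 kHz]: 11.7 kHz, 12.6 kHz.

11.7 kHz, 12.6 kHz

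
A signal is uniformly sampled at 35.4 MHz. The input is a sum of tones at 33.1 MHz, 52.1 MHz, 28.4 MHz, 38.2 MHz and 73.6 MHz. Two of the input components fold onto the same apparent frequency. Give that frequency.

2.8 MHz

fs/2 = 17.7 MHz.
33.1 MHz > fs/2 = 17.7 MHz, folds to fs − 33.1 MHz = 2.3 MHz.
52.1 MHz mod fs = 16.7 MHz.
16.7 MHz ≤ fs/2 = 17.7 MHz, appears at 16.7 MHz.
28.4 MHz > fs/2 = 17.7 MHz, folds to fs − 28.4 MHz = 7 MHz.
38.2 MHz mod fs = 2.8 MHz.
2.8 MHz ≤ fs/2 = 17.7 MHz, appears at 2.8 MHz.
73.6 MHz mod fs = 2.8 MHz.
2.8 MHz ≤ fs/2 = 17.7 MHz, appears at 2.8 MHz.
38.2 MHz and 73.6 MHz both map to 2.8 MHz.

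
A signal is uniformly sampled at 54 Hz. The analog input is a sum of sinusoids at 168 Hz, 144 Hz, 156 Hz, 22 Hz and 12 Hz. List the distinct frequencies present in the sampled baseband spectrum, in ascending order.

fs/2 = 27 Hz.
168 Hz mod fs = 6 Hz.
6 Hz ≤ fs/2 = 27 Hz, appears at 6 Hz.
144 Hz mod fs = 36 Hz.
36 Hz > fs/2 = 27 Hz, folds to fs − 36 Hz = 18 Hz.
156 Hz mod fs = 48 Hz.
48 Hz > fs/2 = 27 Hz, folds to fs − 48 Hz = 6 Hz.
22 Hz ≤ fs/2 = 27 Hz, passes unchanged.
12 Hz ≤ fs/2 = 27 Hz, passes unchanged.
Distinct values: {6 Hz, 12 Hz, 18 Hz, 22 Hz}.

6 Hz, 12 Hz, 18 Hz, 22 Hz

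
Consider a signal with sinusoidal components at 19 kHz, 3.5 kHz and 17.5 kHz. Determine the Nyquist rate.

38 kHz

Highest-frequency component: 19 kHz.
Nyquist rate = 2 × 19 kHz = 38 kHz.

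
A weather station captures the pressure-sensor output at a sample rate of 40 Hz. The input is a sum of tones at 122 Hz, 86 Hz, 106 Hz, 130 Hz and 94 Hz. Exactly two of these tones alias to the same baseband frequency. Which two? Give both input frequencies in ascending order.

fs/2 = 20 Hz.
122 Hz mod fs = 2 Hz.
2 Hz ≤ fs/2 = 20 Hz, appears at 2 Hz.
86 Hz mod fs = 6 Hz.
6 Hz ≤ fs/2 = 20 Hz, appears at 6 Hz.
106 Hz mod fs = 26 Hz.
26 Hz > fs/2 = 20 Hz, folds to fs − 26 Hz = 14 Hz.
130 Hz mod fs = 10 Hz.
10 Hz ≤ fs/2 = 20 Hz, appears at 10 Hz.
94 Hz mod fs = 14 Hz.
14 Hz ≤ fs/2 = 20 Hz, appears at 14 Hz.
94 Hz and 106 Hz both map to 14 Hz.

94 Hz, 106 Hz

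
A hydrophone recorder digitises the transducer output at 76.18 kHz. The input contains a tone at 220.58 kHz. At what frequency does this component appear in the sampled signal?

7.96 kHz

220.58 kHz mod fs = 68.22 kHz.
68.22 kHz > fs/2 = 38.09 kHz, folds to fs − 68.22 kHz = 7.96 kHz.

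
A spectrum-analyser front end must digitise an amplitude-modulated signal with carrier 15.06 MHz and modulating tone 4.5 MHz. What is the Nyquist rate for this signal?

39.12 MHz

AM sidebands sit at fc ± fm = 10.56 MHz and 19.56 MHz.
Highest-frequency component: 19.56 MHz.
Nyquist rate = 2 × 19.56 MHz = 39.12 MHz.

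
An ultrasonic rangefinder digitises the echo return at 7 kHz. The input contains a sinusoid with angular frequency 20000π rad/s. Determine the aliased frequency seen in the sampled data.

3 kHz

ω = 20000π rad/s → f = ω/(2π) = 10000 Hz = 10 kHz.
10 kHz mod fs = 3 kHz.
3 kHz ≤ fs/2 = 3.5 kHz, appears at 3 kHz.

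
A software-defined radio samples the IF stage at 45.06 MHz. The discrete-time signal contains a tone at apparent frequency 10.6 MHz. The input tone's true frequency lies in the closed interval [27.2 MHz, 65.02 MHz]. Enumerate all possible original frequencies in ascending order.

34.46 MHz, 55.66 MHz

Frequencies that alias to 10.6 MHz are k·fs ± 10.6 MHz for integer k ≥ 0.
k=0: 10.6 MHz.
k=1: 34.46 MHz, 55.66 MHz.
k=2: 79.52 MHz, 100.72 MHz.
Within [27.2 MHz, 65.02 MHz]: 34.46 MHz, 55.66 MHz.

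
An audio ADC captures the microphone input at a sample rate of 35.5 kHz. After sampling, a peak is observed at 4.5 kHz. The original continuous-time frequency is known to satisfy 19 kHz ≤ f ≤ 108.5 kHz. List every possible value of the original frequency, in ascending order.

Frequencies that alias to 4.5 kHz are k·fs ± 4.5 kHz for integer k ≥ 0.
k=0: 4.5 kHz.
k=1: 31 kHz, 40 kHz.
k=2: 66.5 kHz, 75.5 kHz.
k=3: 102 kHz, 111 kHz.
k=4: 137.5 kHz, 146.5 kHz.
Within [19 kHz, 108.5 kHz]: 31 kHz, 40 kHz, 66.5 kHz, 75.5 kHz, 102 kHz.

31 kHz, 40 kHz, 66.5 kHz, 75.5 kHz, 102 kHz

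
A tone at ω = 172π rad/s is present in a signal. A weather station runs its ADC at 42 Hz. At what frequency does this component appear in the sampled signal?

ω = 172π rad/s → f = ω/(2π) = 86 Hz.
86 Hz mod fs = 2 Hz.
2 Hz ≤ fs/2 = 21 Hz, appears at 2 Hz.

2 Hz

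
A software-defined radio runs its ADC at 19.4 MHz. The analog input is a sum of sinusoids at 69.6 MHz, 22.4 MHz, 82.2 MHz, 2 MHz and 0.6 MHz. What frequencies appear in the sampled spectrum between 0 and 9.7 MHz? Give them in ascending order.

fs/2 = 9.7 MHz.
69.6 MHz mod fs = 11.4 MHz.
11.4 MHz > fs/2 = 9.7 MHz, folds to fs − 11.4 MHz = 8 MHz.
22.4 MHz mod fs = 3 MHz.
3 MHz ≤ fs/2 = 9.7 MHz, appears at 3 MHz.
82.2 MHz mod fs = 4.6 MHz.
4.6 MHz ≤ fs/2 = 9.7 MHz, appears at 4.6 MHz.
2 MHz ≤ fs/2 = 9.7 MHz, passes unchanged.
0.6 MHz ≤ fs/2 = 9.7 MHz, passes unchanged.
Distinct values: {0.6 MHz, 2 MHz, 3 MHz, 4.6 MHz, 8 MHz}.

0.6 MHz, 2 MHz, 3 MHz, 4.6 MHz, 8 MHz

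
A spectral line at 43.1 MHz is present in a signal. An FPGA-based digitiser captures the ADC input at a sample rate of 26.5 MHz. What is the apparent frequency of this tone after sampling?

43.1 MHz mod fs = 16.6 MHz.
16.6 MHz > fs/2 = 13.25 MHz, folds to fs − 16.6 MHz = 9.9 MHz.

9.9 MHz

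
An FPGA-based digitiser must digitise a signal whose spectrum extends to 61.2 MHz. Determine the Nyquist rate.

122.4 MHz

Nyquist rate = 2 × 61.2 MHz = 122.4 MHz.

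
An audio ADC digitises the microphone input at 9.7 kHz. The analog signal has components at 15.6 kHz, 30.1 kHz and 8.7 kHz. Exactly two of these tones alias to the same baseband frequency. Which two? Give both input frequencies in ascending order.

8.7 kHz, 30.1 kHz

fs/2 = 4.85 kHz.
15.6 kHz mod fs = 5.9 kHz.
5.9 kHz > fs/2 = 4.85 kHz, folds to fs − 5.9 kHz = 3.8 kHz.
30.1 kHz mod fs = 1 kHz.
1 kHz ≤ fs/2 = 4.85 kHz, appears at 1 kHz.
8.7 kHz > fs/2 = 4.85 kHz, folds to fs − 8.7 kHz = 1 kHz.
8.7 kHz and 30.1 kHz both map to 1 kHz.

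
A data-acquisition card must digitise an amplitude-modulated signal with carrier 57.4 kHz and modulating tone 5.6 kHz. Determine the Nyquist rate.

126 kHz

AM sidebands sit at fc ± fm = 51.8 kHz and 63 kHz.
Highest-frequency component: 63 kHz.
Nyquist rate = 2 × 63 kHz = 126 kHz.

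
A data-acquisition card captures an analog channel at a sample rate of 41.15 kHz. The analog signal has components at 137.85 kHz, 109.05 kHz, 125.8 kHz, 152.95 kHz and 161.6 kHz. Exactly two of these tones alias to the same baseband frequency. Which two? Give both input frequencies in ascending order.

109.05 kHz, 137.85 kHz

fs/2 = 20.575 kHz.
137.85 kHz mod fs = 14.4 kHz.
14.4 kHz ≤ fs/2 = 20.575 kHz, appears at 14.4 kHz.
109.05 kHz mod fs = 26.75 kHz.
26.75 kHz > fs/2 = 20.575 kHz, folds to fs − 26.75 kHz = 14.4 kHz.
125.8 kHz mod fs = 2.35 kHz.
2.35 kHz ≤ fs/2 = 20.575 kHz, appears at 2.35 kHz.
152.95 kHz mod fs = 29.5 kHz.
29.5 kHz > fs/2 = 20.575 kHz, folds to fs − 29.5 kHz = 11.65 kHz.
161.6 kHz mod fs = 38.15 kHz.
38.15 kHz > fs/2 = 20.575 kHz, folds to fs − 38.15 kHz = 3 kHz.
109.05 kHz and 137.85 kHz both map to 14.4 kHz.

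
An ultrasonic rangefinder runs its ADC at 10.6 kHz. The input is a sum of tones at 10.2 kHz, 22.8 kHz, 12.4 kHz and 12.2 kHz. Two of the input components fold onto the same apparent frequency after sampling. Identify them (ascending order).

fs/2 = 5.3 kHz.
10.2 kHz > fs/2 = 5.3 kHz, folds to fs − 10.2 kHz = 0.4 kHz.
22.8 kHz mod fs = 1.6 kHz.
1.6 kHz ≤ fs/2 = 5.3 kHz, appears at 1.6 kHz.
12.4 kHz mod fs = 1.8 kHz.
1.8 kHz ≤ fs/2 = 5.3 kHz, appears at 1.8 kHz.
12.2 kHz mod fs = 1.6 kHz.
1.6 kHz ≤ fs/2 = 5.3 kHz, appears at 1.6 kHz.
12.2 kHz and 22.8 kHz both map to 1.6 kHz.

12.2 kHz, 22.8 kHz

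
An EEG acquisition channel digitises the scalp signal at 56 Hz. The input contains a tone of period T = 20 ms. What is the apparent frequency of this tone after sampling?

6 Hz

T = 20 ms → f = 1/T = 50 Hz.
50 Hz > fs/2 = 28 Hz, folds to fs − 50 Hz = 6 Hz.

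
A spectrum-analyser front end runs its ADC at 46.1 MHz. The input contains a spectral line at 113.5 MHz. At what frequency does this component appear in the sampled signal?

113.5 MHz mod fs = 21.3 MHz.
21.3 MHz ≤ fs/2 = 23.05 MHz, appears at 21.3 MHz.

21.3 MHz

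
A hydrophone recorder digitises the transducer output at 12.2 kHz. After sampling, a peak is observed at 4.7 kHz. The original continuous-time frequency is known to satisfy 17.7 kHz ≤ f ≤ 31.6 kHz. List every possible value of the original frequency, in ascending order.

19.7 kHz, 29.1 kHz

Frequencies that alias to 4.7 kHz are k·fs ± 4.7 kHz for integer k ≥ 0.
k=0: 4.7 kHz.
k=1: 7.5 kHz, 16.9 kHz.
k=2: 19.7 kHz, 29.1 kHz.
k=3: 31.9 kHz, 41.3 kHz.
Within [17.7 kHz, 31.6 kHz]: 19.7 kHz, 29.1 kHz.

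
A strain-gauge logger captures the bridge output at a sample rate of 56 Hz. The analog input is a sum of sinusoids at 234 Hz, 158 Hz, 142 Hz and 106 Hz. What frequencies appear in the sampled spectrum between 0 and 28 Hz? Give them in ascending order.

6 Hz, 10 Hz, 26 Hz

fs/2 = 28 Hz.
234 Hz mod fs = 10 Hz.
10 Hz ≤ fs/2 = 28 Hz, appears at 10 Hz.
158 Hz mod fs = 46 Hz.
46 Hz > fs/2 = 28 Hz, folds to fs − 46 Hz = 10 Hz.
142 Hz mod fs = 30 Hz.
30 Hz > fs/2 = 28 Hz, folds to fs − 30 Hz = 26 Hz.
106 Hz mod fs = 50 Hz.
50 Hz > fs/2 = 28 Hz, folds to fs − 50 Hz = 6 Hz.
Distinct values: {6 Hz, 10 Hz, 26 Hz}.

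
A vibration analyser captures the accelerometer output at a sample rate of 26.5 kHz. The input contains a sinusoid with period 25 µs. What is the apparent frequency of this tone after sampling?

T = 25 µs → f = 1/T = 40 kHz.
40 kHz mod fs = 13.5 kHz.
13.5 kHz > fs/2 = 13.25 kHz, folds to fs − 13.5 kHz = 13 kHz.

13 kHz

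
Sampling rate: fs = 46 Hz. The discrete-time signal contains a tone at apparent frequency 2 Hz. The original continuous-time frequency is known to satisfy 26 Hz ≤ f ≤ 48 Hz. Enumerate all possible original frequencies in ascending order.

44 Hz, 48 Hz

Frequencies that alias to 2 Hz are k·fs ± 2 Hz for integer k ≥ 0.
k=0: 2 Hz.
k=1: 44 Hz, 48 Hz.
k=2: 90 Hz, 94 Hz.
Within [26 Hz, 48 Hz]: 44 Hz, 48 Hz.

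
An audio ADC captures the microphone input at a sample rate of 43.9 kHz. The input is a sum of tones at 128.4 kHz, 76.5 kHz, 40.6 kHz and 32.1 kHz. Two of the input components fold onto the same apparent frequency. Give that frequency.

3.3 kHz

fs/2 = 21.95 kHz.
128.4 kHz mod fs = 40.6 kHz.
40.6 kHz > fs/2 = 21.95 kHz, folds to fs − 40.6 kHz = 3.3 kHz.
76.5 kHz mod fs = 32.6 kHz.
32.6 kHz > fs/2 = 21.95 kHz, folds to fs − 32.6 kHz = 11.3 kHz.
40.6 kHz > fs/2 = 21.95 kHz, folds to fs − 40.6 kHz = 3.3 kHz.
32.1 kHz > fs/2 = 21.95 kHz, folds to fs − 32.1 kHz = 11.8 kHz.
40.6 kHz and 128.4 kHz both map to 3.3 kHz.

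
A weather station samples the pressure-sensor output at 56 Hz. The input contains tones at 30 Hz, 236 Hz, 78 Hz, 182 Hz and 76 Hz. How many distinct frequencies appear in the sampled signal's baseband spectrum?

fs/2 = 28 Hz.
30 Hz > fs/2 = 28 Hz, folds to fs − 30 Hz = 26 Hz.
236 Hz mod fs = 12 Hz.
12 Hz ≤ fs/2 = 28 Hz, appears at 12 Hz.
78 Hz mod fs = 22 Hz.
22 Hz ≤ fs/2 = 28 Hz, appears at 22 Hz.
182 Hz mod fs = 14 Hz.
14 Hz ≤ fs/2 = 28 Hz, appears at 14 Hz.
76 Hz mod fs = 20 Hz.
20 Hz ≤ fs/2 = 28 Hz, appears at 20 Hz.
Distinct values: {12 Hz, 14 Hz, 20 Hz, 22 Hz, 26 Hz} → 5.

5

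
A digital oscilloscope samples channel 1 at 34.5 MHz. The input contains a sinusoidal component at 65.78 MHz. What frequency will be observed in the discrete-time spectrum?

65.78 MHz mod fs = 31.28 MHz.
31.28 MHz > fs/2 = 17.25 MHz, folds to fs − 31.28 MHz = 3.22 MHz.

3.22 MHz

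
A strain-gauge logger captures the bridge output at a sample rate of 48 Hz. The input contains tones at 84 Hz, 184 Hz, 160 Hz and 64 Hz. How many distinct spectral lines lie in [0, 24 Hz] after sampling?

3

fs/2 = 24 Hz.
84 Hz mod fs = 36 Hz.
36 Hz > fs/2 = 24 Hz, folds to fs − 36 Hz = 12 Hz.
184 Hz mod fs = 40 Hz.
40 Hz > fs/2 = 24 Hz, folds to fs − 40 Hz = 8 Hz.
160 Hz mod fs = 16 Hz.
16 Hz ≤ fs/2 = 24 Hz, appears at 16 Hz.
64 Hz mod fs = 16 Hz.
16 Hz ≤ fs/2 = 24 Hz, appears at 16 Hz.
Distinct values: {8 Hz, 12 Hz, 16 Hz} → 3.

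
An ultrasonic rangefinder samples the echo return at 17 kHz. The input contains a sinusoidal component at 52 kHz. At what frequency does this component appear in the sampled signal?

52 kHz mod fs = 1 kHz.
1 kHz ≤ fs/2 = 8.5 kHz, appears at 1 kHz.

1 kHz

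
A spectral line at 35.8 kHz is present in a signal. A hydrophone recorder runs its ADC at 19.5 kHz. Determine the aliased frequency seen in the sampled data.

35.8 kHz mod fs = 16.3 kHz.
16.3 kHz > fs/2 = 9.75 kHz, folds to fs − 16.3 kHz = 3.2 kHz.

3.2 kHz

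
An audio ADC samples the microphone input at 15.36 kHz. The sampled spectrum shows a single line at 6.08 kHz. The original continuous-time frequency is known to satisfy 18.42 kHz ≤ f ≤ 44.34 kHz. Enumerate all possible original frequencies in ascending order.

21.44 kHz, 24.64 kHz, 36.8 kHz, 40 kHz

Frequencies that alias to 6.08 kHz are k·fs ± 6.08 kHz for integer k ≥ 0.
k=0: 6.08 kHz.
k=1: 9.28 kHz, 21.44 kHz.
k=2: 24.64 kHz, 36.8 kHz.
k=3: 40 kHz, 52.16 kHz.
k=4: 55.36 kHz, 67.52 kHz.
Within [18.42 kHz, 44.34 kHz]: 21.44 kHz, 24.64 kHz, 36.8 kHz, 40 kHz.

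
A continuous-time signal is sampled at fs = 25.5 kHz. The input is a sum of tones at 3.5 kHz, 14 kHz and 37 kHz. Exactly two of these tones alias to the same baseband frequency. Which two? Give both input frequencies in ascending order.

fs/2 = 12.75 kHz.
3.5 kHz ≤ fs/2 = 12.75 kHz, passes unchanged.
14 kHz > fs/2 = 12.75 kHz, folds to fs − 14 kHz = 11.5 kHz.
37 kHz mod fs = 11.5 kHz.
11.5 kHz ≤ fs/2 = 12.75 kHz, appears at 11.5 kHz.
14 kHz and 37 kHz both map to 11.5 kHz.

14 kHz, 37 kHz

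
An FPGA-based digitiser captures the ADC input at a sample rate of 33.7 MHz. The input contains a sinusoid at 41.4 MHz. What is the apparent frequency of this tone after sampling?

41.4 MHz mod fs = 7.7 MHz.
7.7 MHz ≤ fs/2 = 16.85 MHz, appears at 7.7 MHz.

7.7 MHz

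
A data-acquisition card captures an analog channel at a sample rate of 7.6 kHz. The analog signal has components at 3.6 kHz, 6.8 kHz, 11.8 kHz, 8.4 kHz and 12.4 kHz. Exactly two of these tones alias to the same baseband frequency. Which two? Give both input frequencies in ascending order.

6.8 kHz, 8.4 kHz

fs/2 = 3.8 kHz.
3.6 kHz ≤ fs/2 = 3.8 kHz, passes unchanged.
6.8 kHz > fs/2 = 3.8 kHz, folds to fs − 6.8 kHz = 0.8 kHz.
11.8 kHz mod fs = 4.2 kHz.
4.2 kHz > fs/2 = 3.8 kHz, folds to fs − 4.2 kHz = 3.4 kHz.
8.4 kHz mod fs = 0.8 kHz.
0.8 kHz ≤ fs/2 = 3.8 kHz, appears at 0.8 kHz.
12.4 kHz mod fs = 4.8 kHz.
4.8 kHz > fs/2 = 3.8 kHz, folds to fs − 4.8 kHz = 2.8 kHz.
6.8 kHz and 8.4 kHz both map to 0.8 kHz.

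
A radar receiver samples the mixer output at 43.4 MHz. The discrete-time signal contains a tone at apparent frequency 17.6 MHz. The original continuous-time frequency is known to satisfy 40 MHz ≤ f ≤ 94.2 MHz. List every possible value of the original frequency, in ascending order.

Frequencies that alias to 17.6 MHz are k·fs ± 17.6 MHz for integer k ≥ 0.
k=0: 17.6 MHz.
k=1: 25.8 MHz, 61 MHz.
k=2: 69.2 MHz, 104.4 MHz.
k=3: 112.6 MHz, 147.8 MHz.
Within [40 MHz, 94.2 MHz]: 61 MHz, 69.2 MHz.

61 MHz, 69.2 MHz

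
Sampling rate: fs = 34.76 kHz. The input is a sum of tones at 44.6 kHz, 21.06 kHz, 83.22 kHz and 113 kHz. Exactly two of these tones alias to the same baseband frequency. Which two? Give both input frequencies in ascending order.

21.06 kHz, 83.22 kHz

fs/2 = 17.38 kHz.
44.6 kHz mod fs = 9.84 kHz.
9.84 kHz ≤ fs/2 = 17.38 kHz, appears at 9.84 kHz.
21.06 kHz > fs/2 = 17.38 kHz, folds to fs − 21.06 kHz = 13.7 kHz.
83.22 kHz mod fs = 13.7 kHz.
13.7 kHz ≤ fs/2 = 17.38 kHz, appears at 13.7 kHz.
113 kHz mod fs = 8.72 kHz.
8.72 kHz ≤ fs/2 = 17.38 kHz, appears at 8.72 kHz.
21.06 kHz and 83.22 kHz both map to 13.7 kHz.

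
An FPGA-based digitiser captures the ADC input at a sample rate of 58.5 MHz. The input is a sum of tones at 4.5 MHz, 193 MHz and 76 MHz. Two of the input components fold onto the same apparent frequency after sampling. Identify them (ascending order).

fs/2 = 29.25 MHz.
4.5 MHz ≤ fs/2 = 29.25 MHz, passes unchanged.
193 MHz mod fs = 17.5 MHz.
17.5 MHz ≤ fs/2 = 29.25 MHz, appears at 17.5 MHz.
76 MHz mod fs = 17.5 MHz.
17.5 MHz ≤ fs/2 = 29.25 MHz, appears at 17.5 MHz.
76 MHz and 193 MHz both map to 17.5 MHz.

76 MHz, 193 MHz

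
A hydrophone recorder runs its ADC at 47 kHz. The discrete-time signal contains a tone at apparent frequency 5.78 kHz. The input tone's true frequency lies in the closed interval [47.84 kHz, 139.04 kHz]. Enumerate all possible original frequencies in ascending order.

Frequencies that alias to 5.78 kHz are k·fs ± 5.78 kHz for integer k ≥ 0.
k=0: 5.78 kHz.
k=1: 41.22 kHz, 52.78 kHz.
k=2: 88.22 kHz, 99.78 kHz.
k=3: 135.22 kHz, 146.78 kHz.
k=4: 182.22 kHz, 193.78 kHz.
Within [47.84 kHz, 139.04 kHz]: 52.78 kHz, 88.22 kHz, 99.78 kHz, 135.22 kHz.

52.78 kHz, 88.22 kHz, 99.78 kHz, 135.22 kHz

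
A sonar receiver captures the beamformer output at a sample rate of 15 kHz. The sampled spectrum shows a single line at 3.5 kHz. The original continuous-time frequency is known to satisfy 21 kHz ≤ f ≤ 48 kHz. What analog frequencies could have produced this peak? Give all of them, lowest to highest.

Frequencies that alias to 3.5 kHz are k·fs ± 3.5 kHz for integer k ≥ 0.
k=0: 3.5 kHz.
k=1: 11.5 kHz, 18.5 kHz.
k=2: 26.5 kHz, 33.5 kHz.
k=3: 41.5 kHz, 48.5 kHz.
k=4: 56.5 kHz, 63.5 kHz.
Within [21 kHz, 48 kHz]: 26.5 kHz, 33.5 kHz, 41.5 kHz.

26.5 kHz, 33.5 kHz, 41.5 kHz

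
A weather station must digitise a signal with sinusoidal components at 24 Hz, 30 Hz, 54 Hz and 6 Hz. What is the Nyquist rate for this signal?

Highest-frequency component: 54 Hz.
Nyquist rate = 2 × 54 Hz = 108 Hz.

108 Hz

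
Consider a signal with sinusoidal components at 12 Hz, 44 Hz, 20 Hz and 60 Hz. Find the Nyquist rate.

120 Hz

Highest-frequency component: 60 Hz.
Nyquist rate = 2 × 60 Hz = 120 Hz.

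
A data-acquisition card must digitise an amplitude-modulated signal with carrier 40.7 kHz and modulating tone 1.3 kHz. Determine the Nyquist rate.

84 kHz

AM sidebands sit at fc ± fm = 39.4 kHz and 42 kHz.
Highest-frequency component: 42 kHz.
Nyquist rate = 2 × 42 kHz = 84 kHz.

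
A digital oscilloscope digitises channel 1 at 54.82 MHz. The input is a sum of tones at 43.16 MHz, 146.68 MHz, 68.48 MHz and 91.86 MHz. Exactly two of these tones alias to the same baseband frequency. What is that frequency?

17.78 MHz

fs/2 = 27.41 MHz.
43.16 MHz > fs/2 = 27.41 MHz, folds to fs − 43.16 MHz = 11.66 MHz.
146.68 MHz mod fs = 37.04 MHz.
37.04 MHz > fs/2 = 27.41 MHz, folds to fs − 37.04 MHz = 17.78 MHz.
68.48 MHz mod fs = 13.66 MHz.
13.66 MHz ≤ fs/2 = 27.41 MHz, appears at 13.66 MHz.
91.86 MHz mod fs = 37.04 MHz.
37.04 MHz > fs/2 = 27.41 MHz, folds to fs − 37.04 MHz = 17.78 MHz.
91.86 MHz and 146.68 MHz both map to 17.78 MHz.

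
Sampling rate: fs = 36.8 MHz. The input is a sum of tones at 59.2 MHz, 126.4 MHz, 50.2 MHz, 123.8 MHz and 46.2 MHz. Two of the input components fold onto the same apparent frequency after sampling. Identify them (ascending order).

fs/2 = 18.4 MHz.
59.2 MHz mod fs = 22.4 MHz.
22.4 MHz > fs/2 = 18.4 MHz, folds to fs − 22.4 MHz = 14.4 MHz.
126.4 MHz mod fs = 16 MHz.
16 MHz ≤ fs/2 = 18.4 MHz, appears at 16 MHz.
50.2 MHz mod fs = 13.4 MHz.
13.4 MHz ≤ fs/2 = 18.4 MHz, appears at 13.4 MHz.
123.8 MHz mod fs = 13.4 MHz.
13.4 MHz ≤ fs/2 = 18.4 MHz, appears at 13.4 MHz.
46.2 MHz mod fs = 9.4 MHz.
9.4 MHz ≤ fs/2 = 18.4 MHz, appears at 9.4 MHz.
50.2 MHz and 123.8 MHz both map to 13.4 MHz.

50.2 MHz, 123.8 MHz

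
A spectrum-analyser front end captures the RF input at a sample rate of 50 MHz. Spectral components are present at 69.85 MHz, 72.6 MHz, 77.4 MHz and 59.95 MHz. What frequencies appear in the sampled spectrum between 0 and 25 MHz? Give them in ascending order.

fs/2 = 25 MHz.
69.85 MHz mod fs = 19.85 MHz.
19.85 MHz ≤ fs/2 = 25 MHz, appears at 19.85 MHz.
72.6 MHz mod fs = 22.6 MHz.
22.6 MHz ≤ fs/2 = 25 MHz, appears at 22.6 MHz.
77.4 MHz mod fs = 27.4 MHz.
27.4 MHz > fs/2 = 25 MHz, folds to fs − 27.4 MHz = 22.6 MHz.
59.95 MHz mod fs = 9.95 MHz.
9.95 MHz ≤ fs/2 = 25 MHz, appears at 9.95 MHz.
Distinct values: {9.95 MHz, 19.85 MHz, 22.6 MHz}.

9.95 MHz, 19.85 MHz, 22.6 MHz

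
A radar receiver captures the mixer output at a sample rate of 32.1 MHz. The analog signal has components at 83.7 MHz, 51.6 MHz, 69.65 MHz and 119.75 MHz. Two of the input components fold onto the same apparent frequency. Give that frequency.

12.6 MHz

fs/2 = 16.05 MHz.
83.7 MHz mod fs = 19.5 MHz.
19.5 MHz > fs/2 = 16.05 MHz, folds to fs − 19.5 MHz = 12.6 MHz.
51.6 MHz mod fs = 19.5 MHz.
19.5 MHz > fs/2 = 16.05 MHz, folds to fs − 19.5 MHz = 12.6 MHz.
69.65 MHz mod fs = 5.45 MHz.
5.45 MHz ≤ fs/2 = 16.05 MHz, appears at 5.45 MHz.
119.75 MHz mod fs = 23.45 MHz.
23.45 MHz > fs/2 = 16.05 MHz, folds to fs − 23.45 MHz = 8.65 MHz.
51.6 MHz and 83.7 MHz both map to 12.6 MHz.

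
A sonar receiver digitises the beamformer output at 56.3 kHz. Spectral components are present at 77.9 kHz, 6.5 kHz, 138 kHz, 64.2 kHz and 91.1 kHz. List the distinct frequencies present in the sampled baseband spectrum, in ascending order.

fs/2 = 28.15 kHz.
77.9 kHz mod fs = 21.6 kHz.
21.6 kHz ≤ fs/2 = 28.15 kHz, appears at 21.6 kHz.
6.5 kHz ≤ fs/2 = 28.15 kHz, passes unchanged.
138 kHz mod fs = 25.4 kHz.
25.4 kHz ≤ fs/2 = 28.15 kHz, appears at 25.4 kHz.
64.2 kHz mod fs = 7.9 kHz.
7.9 kHz ≤ fs/2 = 28.15 kHz, appears at 7.9 kHz.
91.1 kHz mod fs = 34.8 kHz.
34.8 kHz > fs/2 = 28.15 kHz, folds to fs − 34.8 kHz = 21.5 kHz.
Distinct values: {6.5 kHz, 7.9 kHz, 21.5 kHz, 21.6 kHz, 25.4 kHz}.

6.5 kHz, 7.9 kHz, 21.5 kHz, 21.6 kHz, 25.4 kHz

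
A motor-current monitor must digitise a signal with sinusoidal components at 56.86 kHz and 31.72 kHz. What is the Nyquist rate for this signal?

113.72 kHz

Highest-frequency component: 56.86 kHz.
Nyquist rate = 2 × 56.86 kHz = 113.72 kHz.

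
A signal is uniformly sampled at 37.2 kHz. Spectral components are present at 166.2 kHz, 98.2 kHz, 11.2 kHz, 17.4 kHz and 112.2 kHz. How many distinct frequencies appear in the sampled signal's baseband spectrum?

fs/2 = 18.6 kHz.
166.2 kHz mod fs = 17.4 kHz.
17.4 kHz ≤ fs/2 = 18.6 kHz, appears at 17.4 kHz.
98.2 kHz mod fs = 23.8 kHz.
23.8 kHz > fs/2 = 18.6 kHz, folds to fs − 23.8 kHz = 13.4 kHz.
11.2 kHz ≤ fs/2 = 18.6 kHz, passes unchanged.
17.4 kHz ≤ fs/2 = 18.6 kHz, passes unchanged.
112.2 kHz mod fs = 0.6 kHz.
0.6 kHz ≤ fs/2 = 18.6 kHz, appears at 0.6 kHz.
Distinct values: {0.6 kHz, 11.2 kHz, 13.4 kHz, 17.4 kHz} → 4.

4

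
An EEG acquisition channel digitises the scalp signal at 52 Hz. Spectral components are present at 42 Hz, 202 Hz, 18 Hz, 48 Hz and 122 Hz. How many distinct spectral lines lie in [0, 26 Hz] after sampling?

4

fs/2 = 26 Hz.
42 Hz > fs/2 = 26 Hz, folds to fs − 42 Hz = 10 Hz.
202 Hz mod fs = 46 Hz.
46 Hz > fs/2 = 26 Hz, folds to fs − 46 Hz = 6 Hz.
18 Hz ≤ fs/2 = 26 Hz, passes unchanged.
48 Hz > fs/2 = 26 Hz, folds to fs − 48 Hz = 4 Hz.
122 Hz mod fs = 18 Hz.
18 Hz ≤ fs/2 = 26 Hz, appears at 18 Hz.
Distinct values: {4 Hz, 6 Hz, 10 Hz, 18 Hz} → 4.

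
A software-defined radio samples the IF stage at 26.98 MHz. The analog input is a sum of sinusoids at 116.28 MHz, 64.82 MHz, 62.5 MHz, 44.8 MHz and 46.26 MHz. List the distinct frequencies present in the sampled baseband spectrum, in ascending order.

7.7 MHz, 8.36 MHz, 8.54 MHz, 9.16 MHz, 10.86 MHz

fs/2 = 13.49 MHz.
116.28 MHz mod fs = 8.36 MHz.
8.36 MHz ≤ fs/2 = 13.49 MHz, appears at 8.36 MHz.
64.82 MHz mod fs = 10.86 MHz.
10.86 MHz ≤ fs/2 = 13.49 MHz, appears at 10.86 MHz.
62.5 MHz mod fs = 8.54 MHz.
8.54 MHz ≤ fs/2 = 13.49 MHz, appears at 8.54 MHz.
44.8 MHz mod fs = 17.82 MHz.
17.82 MHz > fs/2 = 13.49 MHz, folds to fs − 17.82 MHz = 9.16 MHz.
46.26 MHz mod fs = 19.28 MHz.
19.28 MHz > fs/2 = 13.49 MHz, folds to fs − 19.28 MHz = 7.7 MHz.
Distinct values: {7.7 MHz, 8.36 MHz, 8.54 MHz, 9.16 MHz, 10.86 MHz}.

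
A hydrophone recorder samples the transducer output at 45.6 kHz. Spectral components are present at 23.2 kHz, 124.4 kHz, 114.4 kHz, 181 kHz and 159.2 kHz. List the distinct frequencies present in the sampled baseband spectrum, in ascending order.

1.4 kHz, 12.4 kHz, 22.4 kHz

fs/2 = 22.8 kHz.
23.2 kHz > fs/2 = 22.8 kHz, folds to fs − 23.2 kHz = 22.4 kHz.
124.4 kHz mod fs = 33.2 kHz.
33.2 kHz > fs/2 = 22.8 kHz, folds to fs − 33.2 kHz = 12.4 kHz.
114.4 kHz mod fs = 23.2 kHz.
23.2 kHz > fs/2 = 22.8 kHz, folds to fs − 23.2 kHz = 22.4 kHz.
181 kHz mod fs = 44.2 kHz.
44.2 kHz > fs/2 = 22.8 kHz, folds to fs − 44.2 kHz = 1.4 kHz.
159.2 kHz mod fs = 22.4 kHz.
22.4 kHz ≤ fs/2 = 22.8 kHz, appears at 22.4 kHz.
Distinct values: {1.4 kHz, 12.4 kHz, 22.4 kHz}.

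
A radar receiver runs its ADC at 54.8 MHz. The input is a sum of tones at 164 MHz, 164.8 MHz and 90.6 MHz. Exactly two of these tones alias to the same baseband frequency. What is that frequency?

0.4 MHz

fs/2 = 27.4 MHz.
164 MHz mod fs = 54.4 MHz.
54.4 MHz > fs/2 = 27.4 MHz, folds to fs − 54.4 MHz = 0.4 MHz.
164.8 MHz mod fs = 0.4 MHz.
0.4 MHz ≤ fs/2 = 27.4 MHz, appears at 0.4 MHz.
90.6 MHz mod fs = 35.8 MHz.
35.8 MHz > fs/2 = 27.4 MHz, folds to fs − 35.8 MHz = 19 MHz.
164 MHz and 164.8 MHz both map to 0.4 MHz.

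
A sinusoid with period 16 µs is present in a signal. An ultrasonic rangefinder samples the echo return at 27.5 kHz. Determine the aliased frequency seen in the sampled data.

T = 16 µs → f = 1/T = 62.5 kHz.
62.5 kHz mod fs = 7.5 kHz.
7.5 kHz ≤ fs/2 = 13.75 kHz, appears at 7.5 kHz.

7.5 kHz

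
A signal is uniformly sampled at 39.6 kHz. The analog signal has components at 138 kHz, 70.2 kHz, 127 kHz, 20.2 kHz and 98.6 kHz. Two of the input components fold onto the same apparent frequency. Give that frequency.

fs/2 = 19.8 kHz.
138 kHz mod fs = 19.2 kHz.
19.2 kHz ≤ fs/2 = 19.8 kHz, appears at 19.2 kHz.
70.2 kHz mod fs = 30.6 kHz.
30.6 kHz > fs/2 = 19.8 kHz, folds to fs − 30.6 kHz = 9 kHz.
127 kHz mod fs = 8.2 kHz.
8.2 kHz ≤ fs/2 = 19.8 kHz, appears at 8.2 kHz.
20.2 kHz > fs/2 = 19.8 kHz, folds to fs − 20.2 kHz = 19.4 kHz.
98.6 kHz mod fs = 19.4 kHz.
19.4 kHz ≤ fs/2 = 19.8 kHz, appears at 19.4 kHz.
20.2 kHz and 98.6 kHz both map to 19.4 kHz.

19.4 kHz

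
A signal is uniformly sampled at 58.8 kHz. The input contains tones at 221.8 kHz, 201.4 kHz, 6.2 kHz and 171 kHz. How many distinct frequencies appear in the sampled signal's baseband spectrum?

4

fs/2 = 29.4 kHz.
221.8 kHz mod fs = 45.4 kHz.
45.4 kHz > fs/2 = 29.4 kHz, folds to fs − 45.4 kHz = 13.4 kHz.
201.4 kHz mod fs = 25 kHz.
25 kHz ≤ fs/2 = 29.4 kHz, appears at 25 kHz.
6.2 kHz ≤ fs/2 = 29.4 kHz, passes unchanged.
171 kHz mod fs = 53.4 kHz.
53.4 kHz > fs/2 = 29.4 kHz, folds to fs − 53.4 kHz = 5.4 kHz.
Distinct values: {5.4 kHz, 6.2 kHz, 13.4 kHz, 25 kHz} → 4.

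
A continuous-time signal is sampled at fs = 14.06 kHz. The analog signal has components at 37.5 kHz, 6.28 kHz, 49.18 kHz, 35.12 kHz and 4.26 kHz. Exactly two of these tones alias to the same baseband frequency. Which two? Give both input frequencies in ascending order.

35.12 kHz, 49.18 kHz

fs/2 = 7.03 kHz.
37.5 kHz mod fs = 9.38 kHz.
9.38 kHz > fs/2 = 7.03 kHz, folds to fs − 9.38 kHz = 4.68 kHz.
6.28 kHz ≤ fs/2 = 7.03 kHz, passes unchanged.
49.18 kHz mod fs = 7 kHz.
7 kHz ≤ fs/2 = 7.03 kHz, appears at 7 kHz.
35.12 kHz mod fs = 7 kHz.
7 kHz ≤ fs/2 = 7.03 kHz, appears at 7 kHz.
4.26 kHz ≤ fs/2 = 7.03 kHz, passes unchanged.
35.12 kHz and 49.18 kHz both map to 7 kHz.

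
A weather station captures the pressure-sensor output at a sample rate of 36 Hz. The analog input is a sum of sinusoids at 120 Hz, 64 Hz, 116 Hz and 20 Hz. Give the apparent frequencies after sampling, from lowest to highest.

fs/2 = 18 Hz.
120 Hz mod fs = 12 Hz.
12 Hz ≤ fs/2 = 18 Hz, appears at 12 Hz.
64 Hz mod fs = 28 Hz.
28 Hz > fs/2 = 18 Hz, folds to fs − 28 Hz = 8 Hz.
116 Hz mod fs = 8 Hz.
8 Hz ≤ fs/2 = 18 Hz, appears at 8 Hz.
20 Hz > fs/2 = 18 Hz, folds to fs − 20 Hz = 16 Hz.
Distinct values: {8 Hz, 12 Hz, 16 Hz}.

8 Hz, 12 Hz, 16 Hz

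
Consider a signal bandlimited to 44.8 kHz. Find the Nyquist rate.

Nyquist rate = 2 × 44.8 kHz = 89.6 kHz.

89.6 kHz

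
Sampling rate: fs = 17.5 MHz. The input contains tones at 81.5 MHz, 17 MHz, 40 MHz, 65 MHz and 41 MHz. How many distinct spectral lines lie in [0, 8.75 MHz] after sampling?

fs/2 = 8.75 MHz.
81.5 MHz mod fs = 11.5 MHz.
11.5 MHz > fs/2 = 8.75 MHz, folds to fs − 11.5 MHz = 6 MHz.
17 MHz > fs/2 = 8.75 MHz, folds to fs − 17 MHz = 0.5 MHz.
40 MHz mod fs = 5 MHz.
5 MHz ≤ fs/2 = 8.75 MHz, appears at 5 MHz.
65 MHz mod fs = 12.5 MHz.
12.5 MHz > fs/2 = 8.75 MHz, folds to fs − 12.5 MHz = 5 MHz.
41 MHz mod fs = 6 MHz.
6 MHz ≤ fs/2 = 8.75 MHz, appears at 6 MHz.
Distinct values: {0.5 MHz, 5 MHz, 6 MHz} → 3.

3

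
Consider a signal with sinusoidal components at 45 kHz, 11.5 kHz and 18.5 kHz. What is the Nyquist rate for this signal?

90 kHz

Highest-frequency component: 45 kHz.
Nyquist rate = 2 × 45 kHz = 90 kHz.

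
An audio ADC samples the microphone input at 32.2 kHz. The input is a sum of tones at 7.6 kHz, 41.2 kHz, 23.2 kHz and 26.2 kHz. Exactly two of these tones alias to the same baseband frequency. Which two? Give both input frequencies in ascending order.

23.2 kHz, 41.2 kHz

fs/2 = 16.1 kHz.
7.6 kHz ≤ fs/2 = 16.1 kHz, passes unchanged.
41.2 kHz mod fs = 9 kHz.
9 kHz ≤ fs/2 = 16.1 kHz, appears at 9 kHz.
23.2 kHz > fs/2 = 16.1 kHz, folds to fs − 23.2 kHz = 9 kHz.
26.2 kHz > fs/2 = 16.1 kHz, folds to fs − 26.2 kHz = 6 kHz.
23.2 kHz and 41.2 kHz both map to 9 kHz.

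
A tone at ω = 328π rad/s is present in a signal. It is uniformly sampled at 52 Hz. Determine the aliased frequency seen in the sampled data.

8 Hz

ω = 328π rad/s → f = ω/(2π) = 164 Hz.
164 Hz mod fs = 8 Hz.
8 Hz ≤ fs/2 = 26 Hz, appears at 8 Hz.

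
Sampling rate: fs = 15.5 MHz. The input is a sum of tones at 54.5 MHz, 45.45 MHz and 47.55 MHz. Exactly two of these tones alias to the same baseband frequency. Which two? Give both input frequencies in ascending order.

45.45 MHz, 47.55 MHz

fs/2 = 7.75 MHz.
54.5 MHz mod fs = 8 MHz.
8 MHz > fs/2 = 7.75 MHz, folds to fs − 8 MHz = 7.5 MHz.
45.45 MHz mod fs = 14.45 MHz.
14.45 MHz > fs/2 = 7.75 MHz, folds to fs − 14.45 MHz = 1.05 MHz.
47.55 MHz mod fs = 1.05 MHz.
1.05 MHz ≤ fs/2 = 7.75 MHz, appears at 1.05 MHz.
45.45 MHz and 47.55 MHz both map to 1.05 MHz.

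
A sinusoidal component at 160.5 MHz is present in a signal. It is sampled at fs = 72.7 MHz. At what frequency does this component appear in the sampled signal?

160.5 MHz mod fs = 15.1 MHz.
15.1 MHz ≤ fs/2 = 36.35 MHz, appears at 15.1 MHz.

15.1 MHz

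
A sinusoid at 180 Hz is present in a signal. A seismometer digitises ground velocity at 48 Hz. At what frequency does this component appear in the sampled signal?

12 Hz

180 Hz mod fs = 36 Hz.
36 Hz > fs/2 = 24 Hz, folds to fs − 36 Hz = 12 Hz.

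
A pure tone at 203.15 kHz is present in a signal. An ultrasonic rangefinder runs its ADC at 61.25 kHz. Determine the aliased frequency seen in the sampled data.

203.15 kHz mod fs = 19.4 kHz.
19.4 kHz ≤ fs/2 = 30.625 kHz, appears at 19.4 kHz.

19.4 kHz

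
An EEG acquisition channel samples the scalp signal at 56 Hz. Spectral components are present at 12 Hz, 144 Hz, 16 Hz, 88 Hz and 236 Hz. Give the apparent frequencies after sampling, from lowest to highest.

12 Hz, 16 Hz, 24 Hz

fs/2 = 28 Hz.
12 Hz ≤ fs/2 = 28 Hz, passes unchanged.
144 Hz mod fs = 32 Hz.
32 Hz > fs/2 = 28 Hz, folds to fs − 32 Hz = 24 Hz.
16 Hz ≤ fs/2 = 28 Hz, passes unchanged.
88 Hz mod fs = 32 Hz.
32 Hz > fs/2 = 28 Hz, folds to fs − 32 Hz = 24 Hz.
236 Hz mod fs = 12 Hz.
12 Hz ≤ fs/2 = 28 Hz, appears at 12 Hz.
Distinct values: {12 Hz, 16 Hz, 24 Hz}.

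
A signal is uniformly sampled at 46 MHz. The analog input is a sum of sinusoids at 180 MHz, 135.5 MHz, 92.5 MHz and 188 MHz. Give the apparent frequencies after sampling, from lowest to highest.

0.5 MHz, 2.5 MHz, 4 MHz

fs/2 = 23 MHz.
180 MHz mod fs = 42 MHz.
42 MHz > fs/2 = 23 MHz, folds to fs − 42 MHz = 4 MHz.
135.5 MHz mod fs = 43.5 MHz.
43.5 MHz > fs/2 = 23 MHz, folds to fs − 43.5 MHz = 2.5 MHz.
92.5 MHz mod fs = 0.5 MHz.
0.5 MHz ≤ fs/2 = 23 MHz, appears at 0.5 MHz.
188 MHz mod fs = 4 MHz.
4 MHz ≤ fs/2 = 23 MHz, appears at 4 MHz.
Distinct values: {0.5 MHz, 2.5 MHz, 4 MHz}.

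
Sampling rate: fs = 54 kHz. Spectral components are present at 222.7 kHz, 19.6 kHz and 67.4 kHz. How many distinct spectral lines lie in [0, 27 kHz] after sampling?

3

fs/2 = 27 kHz.
222.7 kHz mod fs = 6.7 kHz.
6.7 kHz ≤ fs/2 = 27 kHz, appears at 6.7 kHz.
19.6 kHz ≤ fs/2 = 27 kHz, passes unchanged.
67.4 kHz mod fs = 13.4 kHz.
13.4 kHz ≤ fs/2 = 27 kHz, appears at 13.4 kHz.
Distinct values: {6.7 kHz, 13.4 kHz, 19.6 kHz} → 3.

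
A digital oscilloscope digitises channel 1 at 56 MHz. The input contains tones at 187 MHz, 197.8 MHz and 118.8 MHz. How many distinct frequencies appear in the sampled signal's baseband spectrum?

3

fs/2 = 28 MHz.
187 MHz mod fs = 19 MHz.
19 MHz ≤ fs/2 = 28 MHz, appears at 19 MHz.
197.8 MHz mod fs = 29.8 MHz.
29.8 MHz > fs/2 = 28 MHz, folds to fs − 29.8 MHz = 26.2 MHz.
118.8 MHz mod fs = 6.8 MHz.
6.8 MHz ≤ fs/2 = 28 MHz, appears at 6.8 MHz.
Distinct values: {6.8 MHz, 19 MHz, 26.2 MHz} → 3.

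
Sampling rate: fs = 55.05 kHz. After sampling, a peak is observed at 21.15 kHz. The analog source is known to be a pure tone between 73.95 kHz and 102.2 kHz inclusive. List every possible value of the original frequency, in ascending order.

Frequencies that alias to 21.15 kHz are k·fs ± 21.15 kHz for integer k ≥ 0.
k=0: 21.15 kHz.
k=1: 33.9 kHz, 76.2 kHz.
k=2: 88.95 kHz, 131.25 kHz.
k=3: 144 kHz, 186.3 kHz.
Within [73.95 kHz, 102.2 kHz]: 76.2 kHz, 88.95 kHz.

76.2 kHz, 88.95 kHz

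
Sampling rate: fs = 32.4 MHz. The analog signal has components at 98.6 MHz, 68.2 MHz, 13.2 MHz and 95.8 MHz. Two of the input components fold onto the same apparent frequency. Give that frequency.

1.4 MHz

fs/2 = 16.2 MHz.
98.6 MHz mod fs = 1.4 MHz.
1.4 MHz ≤ fs/2 = 16.2 MHz, appears at 1.4 MHz.
68.2 MHz mod fs = 3.4 MHz.
3.4 MHz ≤ fs/2 = 16.2 MHz, appears at 3.4 MHz.
13.2 MHz ≤ fs/2 = 16.2 MHz, passes unchanged.
95.8 MHz mod fs = 31 MHz.
31 MHz > fs/2 = 16.2 MHz, folds to fs − 31 MHz = 1.4 MHz.
95.8 MHz and 98.6 MHz both map to 1.4 MHz.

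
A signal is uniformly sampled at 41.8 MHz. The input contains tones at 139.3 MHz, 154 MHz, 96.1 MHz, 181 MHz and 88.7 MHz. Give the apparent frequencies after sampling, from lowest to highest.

5.1 MHz, 12.5 MHz, 13.2 MHz, 13.8 MHz, 13.9 MHz

fs/2 = 20.9 MHz.
139.3 MHz mod fs = 13.9 MHz.
13.9 MHz ≤ fs/2 = 20.9 MHz, appears at 13.9 MHz.
154 MHz mod fs = 28.6 MHz.
28.6 MHz > fs/2 = 20.9 MHz, folds to fs − 28.6 MHz = 13.2 MHz.
96.1 MHz mod fs = 12.5 MHz.
12.5 MHz ≤ fs/2 = 20.9 MHz, appears at 12.5 MHz.
181 MHz mod fs = 13.8 MHz.
13.8 MHz ≤ fs/2 = 20.9 MHz, appears at 13.8 MHz.
88.7 MHz mod fs = 5.1 MHz.
5.1 MHz ≤ fs/2 = 20.9 MHz, appears at 5.1 MHz.
Distinct values: {5.1 MHz, 12.5 MHz, 13.2 MHz, 13.8 MHz, 13.9 MHz}.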